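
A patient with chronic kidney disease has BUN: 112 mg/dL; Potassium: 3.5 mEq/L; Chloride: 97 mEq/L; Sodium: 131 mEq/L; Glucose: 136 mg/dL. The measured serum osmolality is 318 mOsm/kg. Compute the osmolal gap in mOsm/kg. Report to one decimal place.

8.4 mOsm/kg

Calculated osmolality = 2·Na + glucose/18 + BUN/2.8
= 2·131 + 136/18 + 112/2.8
= 262 + 7.56 + 40
= 309.56 mOsm/kg ≈ 309.6 mOsm/kg
Osmolar gap = measured − calculated = 318 − 309.6 = 8.4 mOsm/kg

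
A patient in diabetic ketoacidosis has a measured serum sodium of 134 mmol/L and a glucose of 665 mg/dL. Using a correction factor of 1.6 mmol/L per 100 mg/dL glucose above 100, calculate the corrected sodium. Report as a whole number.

Corrected Na = measured Na + 1.6 · (glucose − 100)/100
= 134 + 1.6 · (665 − 100)/100
= 134 + 9
= 143 mmol/L

143 mmol/L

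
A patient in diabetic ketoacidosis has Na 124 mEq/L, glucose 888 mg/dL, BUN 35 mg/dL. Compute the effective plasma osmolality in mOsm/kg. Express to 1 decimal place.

Effective osmolality excludes urea (freely permeant across cell membranes):
2·Na + glucose/18
= 2·124 + 888/18
= 248 + 49.33
= 297.33 mOsm/kg

297.3 mOsm/kg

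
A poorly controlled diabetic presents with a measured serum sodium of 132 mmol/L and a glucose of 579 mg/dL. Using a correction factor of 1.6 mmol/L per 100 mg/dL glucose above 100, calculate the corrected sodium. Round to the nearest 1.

140 mmol/L

Corrected Na = measured Na + 1.6 · (glucose − 100)/100
= 132 + 1.6 · (579 − 100)/100
= 132 + 7.7
= 139.7 mmol/L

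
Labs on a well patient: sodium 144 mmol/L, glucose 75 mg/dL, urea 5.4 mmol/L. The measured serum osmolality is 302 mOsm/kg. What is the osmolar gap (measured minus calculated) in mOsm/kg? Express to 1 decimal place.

Calculated osmolality = 2·Na + glucose/18 + urea
= 2·144 + 75/18 + 5.4
= 288 + 4.17 + 5.40
= 297.57 mOsm/kg ≈ 297.6 mOsm/kg
Osmolar gap = measured − calculated = 302 − 297.6 = 4.4 mOsm/kg

4.4 mOsm/kg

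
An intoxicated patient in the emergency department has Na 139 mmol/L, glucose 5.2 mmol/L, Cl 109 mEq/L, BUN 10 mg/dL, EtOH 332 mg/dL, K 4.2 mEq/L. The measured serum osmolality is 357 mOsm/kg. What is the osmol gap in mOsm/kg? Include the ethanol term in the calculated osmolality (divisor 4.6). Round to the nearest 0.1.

-1.9 mOsm/kg

Calculated osmolality = 2·Na + glucose + BUN/2.8 + ethanol/4.6
= 2·139 + 5.2 + 10/2.8 + 332/4.6
= 278 + 5.20 + 3.57 + 72.17
= 358.94 mOsm/kg ≈ 358.9 mOsm/kg
Osmolar gap = measured − calculated = 357 − 358.9 = -1.9 mOsm/kg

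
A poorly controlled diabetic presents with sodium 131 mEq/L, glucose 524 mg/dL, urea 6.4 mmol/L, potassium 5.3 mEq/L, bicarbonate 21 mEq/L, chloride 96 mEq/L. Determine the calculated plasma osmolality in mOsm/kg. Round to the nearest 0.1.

297.5 mOsm/kg

Calculated osmolality = 2·Na + glucose/18 + urea
= 2·131 + 524/18 + 6.4
= 262 + 29.11 + 6.40
= 297.51 mOsm/kg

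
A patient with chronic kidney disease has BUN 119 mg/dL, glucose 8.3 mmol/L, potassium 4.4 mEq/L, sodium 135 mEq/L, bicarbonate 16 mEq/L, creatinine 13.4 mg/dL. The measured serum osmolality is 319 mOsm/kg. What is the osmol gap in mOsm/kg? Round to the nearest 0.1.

Calculated osmolality = 2·Na + glucose + BUN/2.8
= 2·135 + 8.3 + 119/2.8
= 270 + 8.30 + 42.50
= 320.8 mOsm/kg ≈ 320.8 mOsm/kg
Osmolar gap = measured − calculated = 319 − 320.8 = -1.8 mOsm/kg

-1.8 mOsm/kg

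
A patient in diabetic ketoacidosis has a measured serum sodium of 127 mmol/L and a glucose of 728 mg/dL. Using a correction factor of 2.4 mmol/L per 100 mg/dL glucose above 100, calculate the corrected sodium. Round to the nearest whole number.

142 mmol/L

Corrected Na = measured Na + 2.4 · (glucose − 100)/100
= 127 + 2.4 · (728 − 100)/100
= 127 + 15.1
= 142.1 mmol/L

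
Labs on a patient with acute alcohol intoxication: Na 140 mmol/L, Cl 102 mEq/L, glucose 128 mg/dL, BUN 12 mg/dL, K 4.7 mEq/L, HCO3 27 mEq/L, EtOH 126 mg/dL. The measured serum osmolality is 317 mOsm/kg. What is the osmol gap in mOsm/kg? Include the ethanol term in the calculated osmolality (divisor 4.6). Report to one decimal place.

-1.8 mOsm/kg

Calculated osmolality = 2·Na + glucose/18 + BUN/2.8 + ethanol/4.6
= 2·140 + 128/18 + 12/2.8 + 126/4.6
= 280 + 7.11 + 4.29 + 27.39
= 318.79 mOsm/kg ≈ 318.8 mOsm/kg
Osmolar gap = measured − calculated = 317 − 318.8 = -1.8 mOsm/kg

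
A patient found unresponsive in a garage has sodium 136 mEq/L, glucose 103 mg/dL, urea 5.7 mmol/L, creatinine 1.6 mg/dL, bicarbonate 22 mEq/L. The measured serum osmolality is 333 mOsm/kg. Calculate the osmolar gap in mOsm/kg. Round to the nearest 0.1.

49.6 mOsm/kg

Calculated osmolality = 2·Na + glucose/18 + urea
= 2·136 + 103/18 + 5.7
= 272 + 5.72 + 5.70
= 283.42 mOsm/kg ≈ 283.4 mOsm/kg
Osmolar gap = measured − calculated = 333 − 283.4 = 49.6 mOsm/kg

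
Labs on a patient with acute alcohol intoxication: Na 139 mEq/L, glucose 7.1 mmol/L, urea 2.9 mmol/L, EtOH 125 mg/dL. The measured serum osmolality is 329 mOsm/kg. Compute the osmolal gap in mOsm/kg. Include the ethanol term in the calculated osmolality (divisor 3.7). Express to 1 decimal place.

7.2 mOsm/kg

Calculated osmolality = 2·Na + glucose + urea + ethanol/3.7
= 2·139 + 7.1 + 2.9 + 125/3.7
= 278 + 7.10 + 2.90 + 33.78
= 321.78 mOsm/kg ≈ 321.8 mOsm/kg
Osmolar gap = measured − calculated = 329 − 321.8 = 7.2 mOsm/kg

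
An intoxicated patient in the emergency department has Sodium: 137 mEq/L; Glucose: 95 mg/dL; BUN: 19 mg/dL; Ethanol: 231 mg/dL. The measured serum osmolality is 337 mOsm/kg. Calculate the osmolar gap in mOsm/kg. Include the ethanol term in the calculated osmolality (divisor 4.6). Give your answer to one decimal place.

0.7 mOsm/kg

Calculated osmolality = 2·Na + glucose/18 + BUN/2.8 + ethanol/4.6
= 2·137 + 95/18 + 19/2.8 + 231/4.6
= 274 + 5.28 + 6.79 + 50.22
= 336.29 mOsm/kg ≈ 336.3 mOsm/kg
Osmolar gap = measured − calculated = 337 − 336.3 = 0.7 mOsm/kg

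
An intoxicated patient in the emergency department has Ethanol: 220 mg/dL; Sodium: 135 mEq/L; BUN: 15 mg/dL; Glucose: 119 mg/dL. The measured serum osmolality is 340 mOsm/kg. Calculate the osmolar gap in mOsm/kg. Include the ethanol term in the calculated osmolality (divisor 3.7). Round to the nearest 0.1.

Calculated osmolality = 2·Na + glucose/18 + BUN/2.8 + ethanol/3.7
= 2·135 + 119/18 + 15/2.8 + 220/3.7
= 270 + 6.61 + 5.36 + 59.46
= 341.43 mOsm/kg ≈ 341.4 mOsm/kg
Osmolar gap = measured − calculated = 340 − 341.4 = -1.4 mOsm/kg

-1.4 mOsm/kg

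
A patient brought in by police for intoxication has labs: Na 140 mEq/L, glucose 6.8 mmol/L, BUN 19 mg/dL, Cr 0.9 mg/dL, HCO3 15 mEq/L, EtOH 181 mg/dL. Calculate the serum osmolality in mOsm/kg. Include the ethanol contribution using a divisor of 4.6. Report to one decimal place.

332.9 mOsm/kg

Calculated osmolality = 2·Na + glucose + BUN/2.8 + ethanol/4.6
= 2·140 + 6.8 + 19/2.8 + 181/4.6
= 280 + 6.80 + 6.79 + 39.35
= 332.94 mOsm/kg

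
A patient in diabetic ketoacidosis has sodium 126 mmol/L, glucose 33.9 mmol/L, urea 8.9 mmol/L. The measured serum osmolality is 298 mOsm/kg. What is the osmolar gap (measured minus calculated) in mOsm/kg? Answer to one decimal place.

3.2 mOsm/kg

Calculated osmolality = 2·Na + glucose + urea
= 2·126 + 33.9 + 8.9
= 252 + 33.90 + 8.90
= 294.8 mOsm/kg ≈ 294.8 mOsm/kg
Osmolar gap = measured − calculated = 298 − 294.8 = 3.2 mOsm/kg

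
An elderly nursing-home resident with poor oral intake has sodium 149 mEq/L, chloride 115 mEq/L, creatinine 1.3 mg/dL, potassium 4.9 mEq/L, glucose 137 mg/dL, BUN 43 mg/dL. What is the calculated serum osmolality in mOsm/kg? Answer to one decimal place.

Calculated osmolality = 2·Na + glucose/18 + BUN/2.8
= 2·149 + 137/18 + 43/2.8
= 298 + 7.61 + 15.36
= 320.97 mOsm/kg

321.0 mOsm/kg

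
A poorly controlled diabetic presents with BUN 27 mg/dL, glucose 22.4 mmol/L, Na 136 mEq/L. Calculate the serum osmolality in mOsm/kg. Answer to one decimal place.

304.0 mOsm/kg

Calculated osmolality = 2·Na + glucose + BUN/2.8
= 2·136 + 22.4 + 27/2.8
= 272 + 22.40 + 9.64
= 304.04 mOsm/kg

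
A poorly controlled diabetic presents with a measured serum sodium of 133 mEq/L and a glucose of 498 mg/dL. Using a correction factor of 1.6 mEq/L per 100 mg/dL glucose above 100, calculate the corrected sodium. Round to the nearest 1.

139 mEq/L

Corrected Na = measured Na + 1.6 · (glucose − 100)/100
= 133 + 1.6 · (498 − 100)/100
= 133 + 6.4
= 139.4 mEq/L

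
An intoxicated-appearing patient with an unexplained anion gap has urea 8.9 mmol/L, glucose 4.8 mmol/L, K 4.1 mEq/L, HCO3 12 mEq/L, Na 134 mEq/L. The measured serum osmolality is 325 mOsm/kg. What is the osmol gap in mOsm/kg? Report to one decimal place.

43.3 mOsm/kg

Calculated osmolality = 2·Na + glucose + urea
= 2·134 + 4.8 + 8.9
= 268 + 4.80 + 8.90
= 281.7 mOsm/kg ≈ 281.7 mOsm/kg
Osmolar gap = measured − calculated = 325 − 281.7 = 43.3 mOsm/kg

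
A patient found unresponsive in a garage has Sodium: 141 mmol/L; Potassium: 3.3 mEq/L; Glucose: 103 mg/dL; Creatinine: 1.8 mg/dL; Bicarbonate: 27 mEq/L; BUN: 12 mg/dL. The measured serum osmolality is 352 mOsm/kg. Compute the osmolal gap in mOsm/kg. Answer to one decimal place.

Calculated osmolality = 2·Na + glucose/18 + BUN/2.8
= 2·141 + 103/18 + 12/2.8
= 282 + 5.72 + 4.29
= 292.01 mOsm/kg ≈ 292.0 mOsm/kg
Osmolar gap = measured − calculated = 352 − 292.0 = 60.0 mOsm/kg

60.0 mOsm/kg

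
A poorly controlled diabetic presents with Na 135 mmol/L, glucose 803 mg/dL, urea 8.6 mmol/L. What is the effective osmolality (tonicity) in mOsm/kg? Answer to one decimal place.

Effective osmolality excludes urea (freely permeant across cell membranes):
2·Na + glucose/18
= 2·135 + 803/18
= 270 + 44.61
= 314.61 mOsm/kg

314.6 mOsm/kg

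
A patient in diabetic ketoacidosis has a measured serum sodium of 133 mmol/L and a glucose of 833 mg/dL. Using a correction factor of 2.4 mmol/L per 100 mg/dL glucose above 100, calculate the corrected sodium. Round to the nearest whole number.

151 mmol/L

Corrected Na = measured Na + 2.4 · (glucose − 100)/100
= 133 + 2.4 · (833 − 100)/100
= 133 + 17.6
= 150.6 mmol/L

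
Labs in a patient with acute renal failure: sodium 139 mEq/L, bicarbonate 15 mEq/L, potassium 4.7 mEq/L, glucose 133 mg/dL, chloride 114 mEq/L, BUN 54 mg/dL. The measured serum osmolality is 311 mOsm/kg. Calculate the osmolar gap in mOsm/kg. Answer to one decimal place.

Calculated osmolality = 2·Na + glucose/18 + BUN/2.8
= 2·139 + 133/18 + 54/2.8
= 278 + 7.39 + 19.29
= 304.68 mOsm/kg ≈ 304.7 mOsm/kg
Osmolar gap = measured − calculated = 311 − 304.7 = 6.3 mOsm/kg

6.3 mOsm/kg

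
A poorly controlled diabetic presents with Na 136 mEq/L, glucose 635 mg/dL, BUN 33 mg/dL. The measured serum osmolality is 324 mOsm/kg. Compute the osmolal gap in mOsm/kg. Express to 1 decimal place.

Calculated osmolality = 2·Na + glucose/18 + BUN/2.8
= 2·136 + 635/18 + 33/2.8
= 272 + 35.28 + 11.79
= 319.07 mOsm/kg ≈ 319.1 mOsm/kg
Osmolar gap = measured − calculated = 324 − 319.1 = 4.9 mOsm/kg

4.9 mOsm/kg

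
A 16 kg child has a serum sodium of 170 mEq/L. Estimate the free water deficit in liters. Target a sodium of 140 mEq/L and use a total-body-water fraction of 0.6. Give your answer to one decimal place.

TBW = 0.6 · 16 = 9.6 L
Free water deficit = TBW · (Na/140 − 1)
= 9.6 · (170/140 − 1)
= 9.6 · 0.2143
= 2.06 L

2.1 L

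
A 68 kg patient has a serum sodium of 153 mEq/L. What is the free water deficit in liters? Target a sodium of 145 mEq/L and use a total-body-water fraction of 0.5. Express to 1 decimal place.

TBW = 0.5 · 68 = 34 L
Free water deficit = TBW · (Na/145 − 1)
= 34 · (153/145 − 1)
= 34 · 0.0552
= 1.88 L

1.9 L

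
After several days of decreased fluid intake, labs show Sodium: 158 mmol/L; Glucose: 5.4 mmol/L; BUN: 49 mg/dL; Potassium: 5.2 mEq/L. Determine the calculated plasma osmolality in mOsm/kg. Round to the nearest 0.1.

Calculated osmolality = 2·Na + glucose + BUN/2.8
= 2·158 + 5.4 + 49/2.8
= 316 + 5.40 + 17.50
= 338.9 mOsm/kg

338.9 mOsm/kg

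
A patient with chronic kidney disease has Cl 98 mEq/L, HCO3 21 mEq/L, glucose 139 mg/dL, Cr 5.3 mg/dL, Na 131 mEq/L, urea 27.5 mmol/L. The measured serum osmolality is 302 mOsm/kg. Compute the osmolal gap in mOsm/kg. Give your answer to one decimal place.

Calculated osmolality = 2·Na + glucose/18 + urea
= 2·131 + 139/18 + 27.5
= 262 + 7.72 + 27.50
= 297.22 mOsm/kg ≈ 297.2 mOsm/kg
Osmolar gap = measured − calculated = 302 − 297.2 = 4.8 mOsm/kg

4.8 mOsm/kg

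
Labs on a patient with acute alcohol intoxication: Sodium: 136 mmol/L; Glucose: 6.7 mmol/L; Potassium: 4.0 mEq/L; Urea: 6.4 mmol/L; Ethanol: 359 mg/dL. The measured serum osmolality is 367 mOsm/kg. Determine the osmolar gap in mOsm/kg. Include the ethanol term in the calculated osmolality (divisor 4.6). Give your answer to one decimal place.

3.9 mOsm/kg

Calculated osmolality = 2·Na + glucose + urea + ethanol/4.6
= 2·136 + 6.7 + 6.4 + 359/4.6
= 272 + 6.70 + 6.40 + 78.04
= 363.14 mOsm/kg ≈ 363.1 mOsm/kg
Osmolar gap = measured − calculated = 367 − 363.1 = 3.9 mOsm/kg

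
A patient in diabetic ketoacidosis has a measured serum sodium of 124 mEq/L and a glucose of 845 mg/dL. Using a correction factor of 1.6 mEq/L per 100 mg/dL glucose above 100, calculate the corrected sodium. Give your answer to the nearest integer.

136 mEq/L

Corrected Na = measured Na + 1.6 · (glucose − 100)/100
= 124 + 1.6 · (845 − 100)/100
= 124 + 11.9
= 135.9 mEq/L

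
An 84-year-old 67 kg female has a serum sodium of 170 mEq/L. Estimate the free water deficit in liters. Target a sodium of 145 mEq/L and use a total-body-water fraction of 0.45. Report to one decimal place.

TBW = 0.45 · 67 = 30.15 L
Free water deficit = TBW · (Na/145 − 1)
= 30.15 · (170/145 − 1)
= 30.15 · 0.1724
= 5.2 L

5.2 L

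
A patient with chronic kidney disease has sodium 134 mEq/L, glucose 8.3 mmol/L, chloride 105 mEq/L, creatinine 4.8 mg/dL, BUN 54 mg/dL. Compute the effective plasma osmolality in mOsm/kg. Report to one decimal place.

Effective osmolality excludes urea (freely permeant across cell membranes):
2·Na + glucose
= 2·134 + 8.3
= 268 + 8.3
= 276.3 mOsm/kg

276.3 mOsm/kg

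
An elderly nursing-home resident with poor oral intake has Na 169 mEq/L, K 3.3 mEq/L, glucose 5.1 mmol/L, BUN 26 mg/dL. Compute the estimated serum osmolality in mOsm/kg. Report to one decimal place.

352.4 mOsm/kg

Calculated osmolality = 2·Na + glucose + BUN/2.8
= 2·169 + 5.1 + 26/2.8
= 338 + 5.10 + 9.29
= 352.39 mOsm/kg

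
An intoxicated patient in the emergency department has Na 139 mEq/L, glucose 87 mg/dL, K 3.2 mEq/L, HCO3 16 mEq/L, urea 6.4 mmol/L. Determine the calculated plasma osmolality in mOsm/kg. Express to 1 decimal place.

Calculated osmolality = 2·Na + glucose/18 + urea
= 2·139 + 87/18 + 6.4
= 278 + 4.83 + 6.40
= 289.23 mOsm/kg

289.2 mOsm/kg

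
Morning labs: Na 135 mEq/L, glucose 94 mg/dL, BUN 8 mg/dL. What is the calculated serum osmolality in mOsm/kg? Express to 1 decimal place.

Calculated osmolality = 2·Na + glucose/18 + BUN/2.8
= 2·135 + 94/18 + 8/2.8
= 270 + 5.22 + 2.86
= 278.08 mOsm/kg

278.1 mOsm/kg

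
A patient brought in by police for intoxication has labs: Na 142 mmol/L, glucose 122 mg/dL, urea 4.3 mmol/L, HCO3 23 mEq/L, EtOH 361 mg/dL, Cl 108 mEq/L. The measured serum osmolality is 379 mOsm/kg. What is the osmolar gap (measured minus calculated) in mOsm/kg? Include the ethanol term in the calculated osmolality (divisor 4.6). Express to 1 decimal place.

Calculated osmolality = 2·Na + glucose/18 + urea + ethanol/4.6
= 2·142 + 122/18 + 4.3 + 361/4.6
= 284 + 6.78 + 4.30 + 78.48
= 373.56 mOsm/kg ≈ 373.6 mOsm/kg
Osmolar gap = measured − calculated = 379 − 373.6 = 5.4 mOsm/kg

5.4 mOsm/kg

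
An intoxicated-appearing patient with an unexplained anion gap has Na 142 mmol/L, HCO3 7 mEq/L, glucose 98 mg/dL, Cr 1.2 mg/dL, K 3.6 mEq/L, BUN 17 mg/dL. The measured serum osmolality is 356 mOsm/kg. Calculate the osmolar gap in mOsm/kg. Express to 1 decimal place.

60.5 mOsm/kg

Calculated osmolality = 2·Na + glucose/18 + BUN/2.8
= 2·142 + 98/18 + 17/2.8
= 284 + 5.44 + 6.07
= 295.51 mOsm/kg ≈ 295.5 mOsm/kg
Osmolar gap = measured − calculated = 356 − 295.5 = 60.5 mOsm/kg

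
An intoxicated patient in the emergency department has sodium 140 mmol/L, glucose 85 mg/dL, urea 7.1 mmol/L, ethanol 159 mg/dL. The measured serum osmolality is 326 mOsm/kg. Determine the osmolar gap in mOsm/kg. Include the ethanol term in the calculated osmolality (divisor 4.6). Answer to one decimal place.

Calculated osmolality = 2·Na + glucose/18 + urea + ethanol/4.6
= 2·140 + 85/18 + 7.1 + 159/4.6
= 280 + 4.72 + 7.10 + 34.57
= 326.39 mOsm/kg ≈ 326.4 mOsm/kg
Osmolar gap = measured − calculated = 326 − 326.4 = -0.4 mOsm/kg

-0.4 mOsm/kg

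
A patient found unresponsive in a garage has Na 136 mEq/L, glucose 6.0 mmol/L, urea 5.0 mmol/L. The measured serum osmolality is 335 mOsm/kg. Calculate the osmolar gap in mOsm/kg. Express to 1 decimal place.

Calculated osmolality = 2·Na + glucose + urea
= 2·136 + 6 + 5
= 272 + 6 + 5
= 283 mOsm/kg ≈ 283.0 mOsm/kg
Osmolar gap = measured − calculated = 335 − 283.0 = 52.0 mOsm/kg

52.0 mOsm/kg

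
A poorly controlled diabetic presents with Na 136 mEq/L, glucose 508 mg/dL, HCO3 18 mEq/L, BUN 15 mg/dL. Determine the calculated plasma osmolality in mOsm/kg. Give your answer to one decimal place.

Calculated osmolality = 2·Na + glucose/18 + BUN/2.8
= 2·136 + 508/18 + 15/2.8
= 272 + 28.22 + 5.36
= 305.58 mOsm/kg

305.6 mOsm/kg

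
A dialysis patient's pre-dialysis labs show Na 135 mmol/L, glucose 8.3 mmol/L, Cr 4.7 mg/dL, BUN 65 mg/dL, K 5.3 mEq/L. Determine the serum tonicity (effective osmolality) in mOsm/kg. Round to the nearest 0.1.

278.3 mOsm/kg

Effective osmolality excludes urea (freely permeant across cell membranes):
2·Na + glucose
= 2·135 + 8.3
= 270 + 8.3
= 278.3 mOsm/kg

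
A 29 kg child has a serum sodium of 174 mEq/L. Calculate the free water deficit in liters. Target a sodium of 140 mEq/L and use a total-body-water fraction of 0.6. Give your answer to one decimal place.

4.2 L

TBW = 0.6 · 29 = 17.4 L
Free water deficit = TBW · (Na/140 − 1)
= 17.4 · (174/140 − 1)
= 17.4 · 0.2429
= 4.23 L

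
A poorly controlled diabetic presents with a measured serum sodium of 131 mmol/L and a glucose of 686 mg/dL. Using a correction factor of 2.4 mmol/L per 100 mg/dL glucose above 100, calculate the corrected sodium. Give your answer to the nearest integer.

145 mmol/L

Corrected Na = measured Na + 2.4 · (glucose − 100)/100
= 131 + 2.4 · (686 − 100)/100
= 131 + 14.1
= 145.1 mmol/L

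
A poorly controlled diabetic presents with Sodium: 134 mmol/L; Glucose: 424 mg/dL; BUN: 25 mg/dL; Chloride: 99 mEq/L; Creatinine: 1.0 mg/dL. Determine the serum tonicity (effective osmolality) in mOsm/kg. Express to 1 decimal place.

Effective osmolality excludes urea (freely permeant across cell membranes):
2·Na + glucose/18
= 2·134 + 424/18
= 268 + 23.56
= 291.56 mOsm/kg

291.6 mOsm/kg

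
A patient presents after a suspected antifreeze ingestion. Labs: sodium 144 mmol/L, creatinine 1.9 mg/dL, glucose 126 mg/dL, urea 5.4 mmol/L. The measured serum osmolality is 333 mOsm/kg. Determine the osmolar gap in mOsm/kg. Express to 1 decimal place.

32.6 mOsm/kg

Calculated osmolality = 2·Na + glucose/18 + urea
= 2·144 + 126/18 + 5.4
= 288 + 7 + 5.40
= 300.4 mOsm/kg ≈ 300.4 mOsm/kg
Osmolar gap = measured − calculated = 333 − 300.4 = 32.6 mOsm/kg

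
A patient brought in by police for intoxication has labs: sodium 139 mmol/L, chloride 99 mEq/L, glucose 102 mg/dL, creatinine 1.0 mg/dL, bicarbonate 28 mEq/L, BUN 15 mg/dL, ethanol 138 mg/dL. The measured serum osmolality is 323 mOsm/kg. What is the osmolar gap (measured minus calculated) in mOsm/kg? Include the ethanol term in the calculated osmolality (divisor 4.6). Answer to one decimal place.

Calculated osmolality = 2·Na + glucose/18 + BUN/2.8 + ethanol/4.6
= 2·139 + 102/18 + 15/2.8 + 138/4.6
= 278 + 5.67 + 5.36 + 30
= 319.03 mOsm/kg ≈ 319.0 mOsm/kg
Osmolar gap = measured − calculated = 323 − 319.0 = 4.0 mOsm/kg

4.0 mOsm/kg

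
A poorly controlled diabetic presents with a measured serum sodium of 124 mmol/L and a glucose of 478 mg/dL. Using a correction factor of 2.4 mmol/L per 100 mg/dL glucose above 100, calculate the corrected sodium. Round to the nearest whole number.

Corrected Na = measured Na + 2.4 · (glucose − 100)/100
= 124 + 2.4 · (478 − 100)/100
= 124 + 9.1
= 133.1 mmol/L

133 mmol/L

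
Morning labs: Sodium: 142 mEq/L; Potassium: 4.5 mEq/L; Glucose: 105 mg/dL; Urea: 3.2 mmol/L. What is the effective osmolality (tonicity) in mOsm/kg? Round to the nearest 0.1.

289.8 mOsm/kg

Effective osmolality excludes urea (freely permeant across cell membranes):
2·Na + glucose/18
= 2·142 + 105/18
= 284 + 5.83
= 289.83 mOsm/kg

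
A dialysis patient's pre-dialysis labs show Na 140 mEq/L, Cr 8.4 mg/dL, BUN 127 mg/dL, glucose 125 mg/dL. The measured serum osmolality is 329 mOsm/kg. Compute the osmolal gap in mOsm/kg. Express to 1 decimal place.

Calculated osmolality = 2·Na + glucose/18 + BUN/2.8
= 2·140 + 125/18 + 127/2.8
= 280 + 6.94 + 45.36
= 332.3 mOsm/kg ≈ 332.3 mOsm/kg
Osmolar gap = measured − calculated = 329 − 332.3 = -3.3 mOsm/kg

-3.3 mOsm/kg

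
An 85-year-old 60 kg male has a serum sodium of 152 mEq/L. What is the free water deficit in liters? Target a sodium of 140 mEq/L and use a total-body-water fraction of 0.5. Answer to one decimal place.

2.6 L

TBW = 0.5 · 60 = 30 L
Free water deficit = TBW · (Na/140 − 1)
= 30 · (152/140 − 1)
= 30 · 0.0857
= 2.57 L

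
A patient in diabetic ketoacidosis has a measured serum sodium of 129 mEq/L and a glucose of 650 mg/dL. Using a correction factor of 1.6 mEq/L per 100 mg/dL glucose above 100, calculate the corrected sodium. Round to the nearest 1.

Corrected Na = measured Na + 1.6 · (glucose − 100)/100
= 129 + 1.6 · (650 − 100)/100
= 129 + 8.8
= 137.8 mEq/L

138 mEq/L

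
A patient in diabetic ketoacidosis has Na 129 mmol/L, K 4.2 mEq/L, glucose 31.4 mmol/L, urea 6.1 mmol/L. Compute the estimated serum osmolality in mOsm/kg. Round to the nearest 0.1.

Calculated osmolality = 2·Na + glucose + urea
= 2·129 + 31.4 + 6.1
= 258 + 31.40 + 6.10
= 295.5 mOsm/kg

295.5 mOsm/kg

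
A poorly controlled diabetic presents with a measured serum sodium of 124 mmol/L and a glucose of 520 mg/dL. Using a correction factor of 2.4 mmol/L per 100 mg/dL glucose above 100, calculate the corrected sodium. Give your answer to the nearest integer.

134 mmol/L

Corrected Na = measured Na + 2.4 · (glucose − 100)/100
= 124 + 2.4 · (520 − 100)/100
= 124 + 10.1
= 134.1 mmol/L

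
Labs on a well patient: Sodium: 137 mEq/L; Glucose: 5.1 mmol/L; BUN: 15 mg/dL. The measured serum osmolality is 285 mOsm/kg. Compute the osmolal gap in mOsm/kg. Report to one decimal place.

Calculated osmolality = 2·Na + glucose + BUN/2.8
= 2·137 + 5.1 + 15/2.8
= 274 + 5.10 + 5.36
= 284.46 mOsm/kg ≈ 284.5 mOsm/kg
Osmolar gap = measured − calculated = 285 − 284.5 = 0.5 mOsm/kg

0.5 mOsm/kg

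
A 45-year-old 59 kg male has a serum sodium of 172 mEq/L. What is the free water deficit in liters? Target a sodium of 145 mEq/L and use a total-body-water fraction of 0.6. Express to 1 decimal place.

TBW = 0.6 · 59 = 35.4 L
Free water deficit = TBW · (Na/145 − 1)
= 35.4 · (172/145 − 1)
= 35.4 · 0.1862
= 6.59 L

6.6 L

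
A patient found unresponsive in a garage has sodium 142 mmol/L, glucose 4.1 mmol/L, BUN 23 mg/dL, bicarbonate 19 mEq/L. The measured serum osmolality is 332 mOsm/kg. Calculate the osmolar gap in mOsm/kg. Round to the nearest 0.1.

Calculated osmolality = 2·Na + glucose + BUN/2.8
= 2·142 + 4.1 + 23/2.8
= 284 + 4.10 + 8.21
= 296.31 mOsm/kg ≈ 296.3 mOsm/kg
Osmolar gap = measured − calculated = 332 − 296.3 = 35.7 mOsm/kg

35.7 mOsm/kg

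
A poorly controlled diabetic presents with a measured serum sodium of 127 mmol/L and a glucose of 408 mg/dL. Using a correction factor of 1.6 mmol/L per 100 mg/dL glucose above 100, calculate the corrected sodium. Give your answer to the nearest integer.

Corrected Na = measured Na + 1.6 · (glucose − 100)/100
= 127 + 1.6 · (408 − 100)/100
= 127 + 4.9
= 131.9 mmol/L

132 mmol/L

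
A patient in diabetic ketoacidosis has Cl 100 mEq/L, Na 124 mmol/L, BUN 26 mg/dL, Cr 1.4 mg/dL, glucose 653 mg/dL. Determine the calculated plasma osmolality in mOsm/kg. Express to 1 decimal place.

293.6 mOsm/kg

Calculated osmolality = 2·Na + glucose/18 + BUN/2.8
= 2·124 + 653/18 + 26/2.8
= 248 + 36.28 + 9.29
= 293.57 mOsm/kg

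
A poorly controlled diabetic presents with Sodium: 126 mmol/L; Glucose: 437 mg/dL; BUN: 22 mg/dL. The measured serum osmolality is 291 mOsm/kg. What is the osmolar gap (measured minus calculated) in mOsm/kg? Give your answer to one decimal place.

Calculated osmolality = 2·Na + glucose/18 + BUN/2.8
= 2·126 + 437/18 + 22/2.8
= 252 + 24.28 + 7.86
= 284.14 mOsm/kg ≈ 284.1 mOsm/kg
Osmolar gap = measured − calculated = 291 − 284.1 = 6.9 mOsm/kg

6.9 mOsm/kg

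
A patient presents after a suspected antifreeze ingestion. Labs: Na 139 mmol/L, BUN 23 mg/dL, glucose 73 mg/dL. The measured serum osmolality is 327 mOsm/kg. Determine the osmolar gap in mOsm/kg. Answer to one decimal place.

Calculated osmolality = 2·Na + glucose/18 + BUN/2.8
= 2·139 + 73/18 + 23/2.8
= 278 + 4.06 + 8.21
= 290.27 mOsm/kg ≈ 290.3 mOsm/kg
Osmolar gap = measured − calculated = 327 − 290.3 = 36.7 mOsm/kg

36.7 mOsm/kg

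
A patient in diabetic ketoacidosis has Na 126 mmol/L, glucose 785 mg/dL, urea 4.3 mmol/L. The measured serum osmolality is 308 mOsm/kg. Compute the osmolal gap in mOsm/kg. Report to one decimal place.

Calculated osmolality = 2·Na + glucose/18 + urea
= 2·126 + 785/18 + 4.3
= 252 + 43.61 + 4.30
= 299.91 mOsm/kg ≈ 299.9 mOsm/kg
Osmolar gap = measured − calculated = 308 − 299.9 = 8.1 mOsm/kg

8.1 mOsm/kg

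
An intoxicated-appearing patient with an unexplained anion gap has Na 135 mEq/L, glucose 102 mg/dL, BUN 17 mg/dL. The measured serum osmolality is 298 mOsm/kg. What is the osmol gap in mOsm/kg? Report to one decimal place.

16.3 mOsm/kg

Calculated osmolality = 2·Na + glucose/18 + BUN/2.8
= 2·135 + 102/18 + 17/2.8
= 270 + 5.67 + 6.07
= 281.74 mOsm/kg ≈ 281.7 mOsm/kg
Osmolar gap = measured − calculated = 298 − 281.7 = 16.3 mOsm/kg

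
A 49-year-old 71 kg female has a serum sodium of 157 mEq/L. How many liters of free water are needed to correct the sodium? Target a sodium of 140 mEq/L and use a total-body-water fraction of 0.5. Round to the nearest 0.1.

TBW = 0.5 · 71 = 35.5 L
Free water deficit = TBW · (Na/140 − 1)
= 35.5 · (157/140 − 1)
= 35.5 · 0.1214
= 4.31 L

4.3 L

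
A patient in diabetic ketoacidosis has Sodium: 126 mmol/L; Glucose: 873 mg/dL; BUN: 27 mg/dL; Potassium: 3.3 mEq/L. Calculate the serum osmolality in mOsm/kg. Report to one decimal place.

310.1 mOsm/kg

Calculated osmolality = 2·Na + glucose/18 + BUN/2.8
= 2·126 + 873/18 + 27/2.8
= 252 + 48.50 + 9.64
= 310.14 mOsm/kg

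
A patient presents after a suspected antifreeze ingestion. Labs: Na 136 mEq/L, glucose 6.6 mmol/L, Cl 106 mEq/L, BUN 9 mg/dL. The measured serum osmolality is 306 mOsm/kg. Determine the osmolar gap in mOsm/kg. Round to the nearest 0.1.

24.2 mOsm/kg

Calculated osmolality = 2·Na + glucose + BUN/2.8
= 2·136 + 6.6 + 9/2.8
= 272 + 6.60 + 3.21
= 281.81 mOsm/kg ≈ 281.8 mOsm/kg
Osmolar gap = measured − calculated = 306 − 281.8 = 24.2 mOsm/kg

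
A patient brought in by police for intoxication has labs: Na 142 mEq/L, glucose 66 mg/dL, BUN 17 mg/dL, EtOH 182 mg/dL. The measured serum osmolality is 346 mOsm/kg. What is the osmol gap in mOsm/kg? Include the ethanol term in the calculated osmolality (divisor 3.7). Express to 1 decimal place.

3.1 mOsm/kg

Calculated osmolality = 2·Na + glucose/18 + BUN/2.8 + ethanol/3.7
= 2·142 + 66/18 + 17/2.8 + 182/3.7
= 284 + 3.67 + 6.07 + 49.19
= 342.93 mOsm/kg ≈ 342.9 mOsm/kg
Osmolar gap = measured − calculated = 346 − 342.9 = 3.1 mOsm/kg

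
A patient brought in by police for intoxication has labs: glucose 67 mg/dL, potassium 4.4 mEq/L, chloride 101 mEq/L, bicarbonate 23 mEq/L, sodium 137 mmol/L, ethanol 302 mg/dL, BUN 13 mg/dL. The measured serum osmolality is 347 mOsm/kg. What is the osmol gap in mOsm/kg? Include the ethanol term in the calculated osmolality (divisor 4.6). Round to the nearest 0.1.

Calculated osmolality = 2·Na + glucose/18 + BUN/2.8 + ethanol/4.6
= 2·137 + 67/18 + 13/2.8 + 302/4.6
= 274 + 3.72 + 4.64 + 65.65
= 348.01 mOsm/kg ≈ 348.0 mOsm/kg
Osmolar gap = measured − calculated = 347 − 348.0 = -1.0 mOsm/kg

-1.0 mOsm/kg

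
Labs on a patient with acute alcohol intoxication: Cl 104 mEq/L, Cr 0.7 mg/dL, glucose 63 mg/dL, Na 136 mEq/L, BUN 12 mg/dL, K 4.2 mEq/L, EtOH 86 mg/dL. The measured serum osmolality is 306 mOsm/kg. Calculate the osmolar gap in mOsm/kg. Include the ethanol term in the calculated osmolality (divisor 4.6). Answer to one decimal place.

7.5 mOsm/kg

Calculated osmolality = 2·Na + glucose/18 + BUN/2.8 + ethanol/4.6
= 2·136 + 63/18 + 12/2.8 + 86/4.6
= 272 + 3.50 + 4.29 + 18.70
= 298.49 mOsm/kg ≈ 298.5 mOsm/kg
Osmolar gap = measured − calculated = 306 − 298.5 = 7.5 mOsm/kg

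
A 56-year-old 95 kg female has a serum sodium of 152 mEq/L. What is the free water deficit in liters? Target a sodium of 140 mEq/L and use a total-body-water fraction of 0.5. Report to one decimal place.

TBW = 0.5 · 95 = 47.5 L
Free water deficit = TBW · (Na/140 − 1)
= 47.5 · (152/140 − 1)
= 47.5 · 0.0857
= 4.07 L

4.1 L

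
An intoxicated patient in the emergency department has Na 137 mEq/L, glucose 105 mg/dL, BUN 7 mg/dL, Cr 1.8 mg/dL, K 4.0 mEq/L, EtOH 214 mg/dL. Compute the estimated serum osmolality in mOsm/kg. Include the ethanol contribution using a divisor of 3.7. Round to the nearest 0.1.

340.2 mOsm/kg

Calculated osmolality = 2·Na + glucose/18 + BUN/2.8 + ethanol/3.7
= 2·137 + 105/18 + 7/2.8 + 214/3.7
= 274 + 5.83 + 2.50 + 57.84
= 340.17 mOsm/kg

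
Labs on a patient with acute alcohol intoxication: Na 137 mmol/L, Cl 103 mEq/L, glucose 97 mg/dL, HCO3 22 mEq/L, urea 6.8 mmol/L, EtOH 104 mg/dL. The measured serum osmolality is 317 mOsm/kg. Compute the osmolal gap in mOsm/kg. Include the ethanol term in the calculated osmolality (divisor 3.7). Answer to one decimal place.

2.7 mOsm/kg

Calculated osmolality = 2·Na + glucose/18 + urea + ethanol/3.7
= 2·137 + 97/18 + 6.8 + 104/3.7
= 274 + 5.39 + 6.80 + 28.11
= 314.3 mOsm/kg ≈ 314.3 mOsm/kg
Osmolar gap = measured − calculated = 317 − 314.3 = 2.7 mOsm/kg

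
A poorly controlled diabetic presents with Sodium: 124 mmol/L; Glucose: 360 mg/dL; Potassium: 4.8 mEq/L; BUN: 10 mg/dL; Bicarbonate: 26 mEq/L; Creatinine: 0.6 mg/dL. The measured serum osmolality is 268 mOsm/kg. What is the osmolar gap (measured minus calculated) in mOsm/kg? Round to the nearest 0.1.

Calculated osmolality = 2·Na + glucose/18 + BUN/2.8
= 2·124 + 360/18 + 10/2.8
= 248 + 20 + 3.57
= 271.57 mOsm/kg ≈ 271.6 mOsm/kg
Osmolar gap = measured − calculated = 268 − 271.6 = -3.6 mOsm/kg

-3.6 mOsm/kg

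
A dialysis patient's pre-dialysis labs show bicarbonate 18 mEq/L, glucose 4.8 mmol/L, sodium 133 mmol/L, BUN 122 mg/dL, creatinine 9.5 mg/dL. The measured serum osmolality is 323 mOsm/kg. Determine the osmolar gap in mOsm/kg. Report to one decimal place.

8.6 mOsm/kg

Calculated osmolality = 2·Na + glucose + BUN/2.8
= 2·133 + 4.8 + 122/2.8
= 266 + 4.80 + 43.57
= 314.37 mOsm/kg ≈ 314.4 mOsm/kg
Osmolar gap = measured − calculated = 323 − 314.4 = 8.6 mOsm/kg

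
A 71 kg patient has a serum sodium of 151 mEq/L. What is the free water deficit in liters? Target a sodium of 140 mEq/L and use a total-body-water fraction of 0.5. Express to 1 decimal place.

2.8 L

TBW = 0.5 · 71 = 35.5 L
Free water deficit = TBW · (Na/140 − 1)
= 35.5 · (151/140 − 1)
= 35.5 · 0.0786
= 2.79 L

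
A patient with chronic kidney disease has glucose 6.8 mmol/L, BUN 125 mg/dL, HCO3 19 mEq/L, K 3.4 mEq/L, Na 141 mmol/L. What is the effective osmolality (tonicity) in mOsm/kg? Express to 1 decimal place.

288.8 mOsm/kg

Effective osmolality excludes urea (freely permeant across cell membranes):
2·Na + glucose
= 2·141 + 6.8
= 282 + 6.8
= 288.8 mOsm/kg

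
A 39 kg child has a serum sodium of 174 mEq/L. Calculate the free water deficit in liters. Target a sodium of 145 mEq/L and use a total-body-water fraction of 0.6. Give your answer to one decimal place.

TBW = 0.6 · 39 = 23.4 L
Free water deficit = TBW · (Na/145 − 1)
= 23.4 · (174/145 − 1)
= 23.4 · 0.2
= 4.68 L

4.7 L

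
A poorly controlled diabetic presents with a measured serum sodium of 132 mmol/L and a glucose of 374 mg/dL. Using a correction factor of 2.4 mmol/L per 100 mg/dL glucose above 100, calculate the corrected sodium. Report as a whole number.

139 mmol/L

Corrected Na = measured Na + 2.4 · (glucose − 100)/100
= 132 + 2.4 · (374 − 100)/100
= 132 + 6.6
= 138.6 mmol/L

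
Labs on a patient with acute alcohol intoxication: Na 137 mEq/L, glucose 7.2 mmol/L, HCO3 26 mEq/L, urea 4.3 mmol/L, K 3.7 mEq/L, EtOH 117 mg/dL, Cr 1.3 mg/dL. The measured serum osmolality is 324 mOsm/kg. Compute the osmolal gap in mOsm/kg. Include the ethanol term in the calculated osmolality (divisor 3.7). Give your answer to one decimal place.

6.9 mOsm/kg

Calculated osmolality = 2·Na + glucose + urea + ethanol/3.7
= 2·137 + 7.2 + 4.3 + 117/3.7
= 274 + 7.20 + 4.30 + 31.62
= 317.12 mOsm/kg ≈ 317.1 mOsm/kg
Osmolar gap = measured − calculated = 324 − 317.1 = 6.9 mOsm/kg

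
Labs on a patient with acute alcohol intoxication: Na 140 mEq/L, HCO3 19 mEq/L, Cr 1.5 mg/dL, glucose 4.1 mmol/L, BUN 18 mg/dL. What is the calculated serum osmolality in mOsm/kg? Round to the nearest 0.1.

Calculated osmolality = 2·Na + glucose + BUN/2.8
= 2·140 + 4.1 + 18/2.8
= 280 + 4.10 + 6.43
= 290.53 mOsm/kg

290.5 mOsm/kg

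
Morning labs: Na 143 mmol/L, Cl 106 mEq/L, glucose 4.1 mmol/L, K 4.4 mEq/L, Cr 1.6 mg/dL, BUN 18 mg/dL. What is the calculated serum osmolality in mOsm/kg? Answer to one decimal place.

296.5 mOsm/kg

Calculated osmolality = 2·Na + glucose + BUN/2.8
= 2·143 + 4.1 + 18/2.8
= 286 + 4.10 + 6.43
= 296.53 mOsm/kg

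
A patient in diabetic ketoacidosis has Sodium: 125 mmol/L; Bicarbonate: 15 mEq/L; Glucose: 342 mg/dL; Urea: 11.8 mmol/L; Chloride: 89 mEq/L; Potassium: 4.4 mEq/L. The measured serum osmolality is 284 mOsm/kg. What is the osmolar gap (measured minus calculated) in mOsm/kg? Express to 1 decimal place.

Calculated osmolality = 2·Na + glucose/18 + urea
= 2·125 + 342/18 + 11.8
= 250 + 19 + 11.80
= 280.8 mOsm/kg ≈ 280.8 mOsm/kg
Osmolar gap = measured − calculated = 284 − 280.8 = 3.2 mOsm/kg

3.2 mOsm/kg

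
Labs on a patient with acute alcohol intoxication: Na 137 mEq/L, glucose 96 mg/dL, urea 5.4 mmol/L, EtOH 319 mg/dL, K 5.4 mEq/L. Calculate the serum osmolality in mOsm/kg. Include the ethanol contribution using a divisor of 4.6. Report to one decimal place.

354.1 mOsm/kg

Calculated osmolality = 2·Na + glucose/18 + urea + ethanol/4.6
= 2·137 + 96/18 + 5.4 + 319/4.6
= 274 + 5.33 + 5.40 + 69.35
= 354.08 mOsm/kg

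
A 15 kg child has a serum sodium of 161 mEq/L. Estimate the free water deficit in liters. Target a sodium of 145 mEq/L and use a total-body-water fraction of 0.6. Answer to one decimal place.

1.0 L

TBW = 0.6 · 15 = 9 L
Free water deficit = TBW · (Na/145 − 1)
= 9 · (161/145 − 1)
= 9 · 0.1103
= 0.99 L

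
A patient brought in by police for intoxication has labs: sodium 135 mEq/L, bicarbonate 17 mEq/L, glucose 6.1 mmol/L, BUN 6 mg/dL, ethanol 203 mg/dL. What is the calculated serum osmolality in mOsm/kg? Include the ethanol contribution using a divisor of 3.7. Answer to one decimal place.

333.1 mOsm/kg

Calculated osmolality = 2·Na + glucose + BUN/2.8 + ethanol/3.7
= 2·135 + 6.1 + 6/2.8 + 203/3.7
= 270 + 6.10 + 2.14 + 54.86
= 333.1 mOsm/kg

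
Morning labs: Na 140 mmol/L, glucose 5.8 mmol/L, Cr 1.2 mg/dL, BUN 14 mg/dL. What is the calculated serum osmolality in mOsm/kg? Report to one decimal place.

Calculated osmolality = 2·Na + glucose + BUN/2.8
= 2·140 + 5.8 + 14/2.8
= 280 + 5.80 + 5
= 290.8 mOsm/kg

290.8 mOsm/kg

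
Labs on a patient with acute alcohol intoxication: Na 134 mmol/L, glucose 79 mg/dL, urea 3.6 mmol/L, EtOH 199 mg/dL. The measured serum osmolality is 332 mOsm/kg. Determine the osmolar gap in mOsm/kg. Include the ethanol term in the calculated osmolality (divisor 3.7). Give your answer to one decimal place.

Calculated osmolality = 2·Na + glucose/18 + urea + ethanol/3.7
= 2·134 + 79/18 + 3.6 + 199/3.7
= 268 + 4.39 + 3.60 + 53.78
= 329.77 mOsm/kg ≈ 329.8 mOsm/kg
Osmolar gap = measured − calculated = 332 − 329.8 = 2.2 mOsm/kg

2.2 mOsm/kg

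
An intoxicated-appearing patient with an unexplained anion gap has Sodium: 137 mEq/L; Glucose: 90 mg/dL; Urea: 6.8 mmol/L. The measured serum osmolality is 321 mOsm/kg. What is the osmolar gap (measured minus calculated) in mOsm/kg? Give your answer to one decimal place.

Calculated osmolality = 2·Na + glucose/18 + urea
= 2·137 + 90/18 + 6.8
= 274 + 5 + 6.80
= 285.8 mOsm/kg ≈ 285.8 mOsm/kg
Osmolar gap = measured − calculated = 321 − 285.8 = 35.2 mOsm/kg

35.2 mOsm/kg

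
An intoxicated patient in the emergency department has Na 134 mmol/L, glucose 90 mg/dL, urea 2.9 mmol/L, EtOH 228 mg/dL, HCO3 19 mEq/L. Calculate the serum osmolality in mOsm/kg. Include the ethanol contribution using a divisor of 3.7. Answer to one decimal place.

Calculated osmolality = 2·Na + glucose/18 + urea + ethanol/3.7
= 2·134 + 90/18 + 2.9 + 228/3.7
= 268 + 5 + 2.90 + 61.62
= 337.52 mOsm/kg

337.5 mOsm/kg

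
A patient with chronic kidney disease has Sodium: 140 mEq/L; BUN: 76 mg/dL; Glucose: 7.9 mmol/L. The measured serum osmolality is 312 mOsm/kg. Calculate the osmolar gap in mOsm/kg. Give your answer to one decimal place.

-3.0 mOsm/kg

Calculated osmolality = 2·Na + glucose + BUN/2.8
= 2·140 + 7.9 + 76/2.8
= 280 + 7.90 + 27.14
= 315.04 mOsm/kg ≈ 315.0 mOsm/kg
Osmolar gap = measured − calculated = 312 − 315.0 = -3.0 mOsm/kg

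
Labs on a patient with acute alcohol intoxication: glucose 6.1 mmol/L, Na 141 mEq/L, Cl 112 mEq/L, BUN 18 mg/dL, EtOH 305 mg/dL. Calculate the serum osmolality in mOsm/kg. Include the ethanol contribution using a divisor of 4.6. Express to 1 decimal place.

360.8 mOsm/kg

Calculated osmolality = 2·Na + glucose + BUN/2.8 + ethanol/4.6
= 2·141 + 6.1 + 18/2.8 + 305/4.6
= 282 + 6.10 + 6.43 + 66.30
= 360.83 mOsm/kg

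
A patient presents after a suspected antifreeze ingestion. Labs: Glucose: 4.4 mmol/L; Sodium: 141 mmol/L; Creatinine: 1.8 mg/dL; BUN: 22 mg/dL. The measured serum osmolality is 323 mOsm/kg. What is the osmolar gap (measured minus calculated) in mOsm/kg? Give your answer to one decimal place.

28.7 mOsm/kg

Calculated osmolality = 2·Na + glucose + BUN/2.8
= 2·141 + 4.4 + 22/2.8
= 282 + 4.40 + 7.86
= 294.26 mOsm/kg ≈ 294.3 mOsm/kg
Osmolar gap = measured − calculated = 323 − 294.3 = 28.7 mOsm/kg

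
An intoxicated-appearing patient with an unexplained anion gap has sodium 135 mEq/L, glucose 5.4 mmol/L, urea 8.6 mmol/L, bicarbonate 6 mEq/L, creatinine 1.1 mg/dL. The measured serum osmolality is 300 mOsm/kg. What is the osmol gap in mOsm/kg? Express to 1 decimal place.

Calculated osmolality = 2·Na + glucose + urea
= 2·135 + 5.4 + 8.6
= 270 + 5.40 + 8.60
= 284 mOsm/kg ≈ 284.0 mOsm/kg
Osmolar gap = measured − calculated = 300 − 284.0 = 16.0 mOsm/kg

16.0 mOsm/kg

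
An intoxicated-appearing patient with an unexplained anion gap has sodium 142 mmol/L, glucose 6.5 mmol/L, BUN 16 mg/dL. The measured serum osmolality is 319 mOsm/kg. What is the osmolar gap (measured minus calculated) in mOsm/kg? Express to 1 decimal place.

Calculated osmolality = 2·Na + glucose + BUN/2.8
= 2·142 + 6.5 + 16/2.8
= 284 + 6.50 + 5.71
= 296.21 mOsm/kg ≈ 296.2 mOsm/kg
Osmolar gap = measured − calculated = 319 − 296.2 = 22.8 mOsm/kg

22.8 mOsm/kg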